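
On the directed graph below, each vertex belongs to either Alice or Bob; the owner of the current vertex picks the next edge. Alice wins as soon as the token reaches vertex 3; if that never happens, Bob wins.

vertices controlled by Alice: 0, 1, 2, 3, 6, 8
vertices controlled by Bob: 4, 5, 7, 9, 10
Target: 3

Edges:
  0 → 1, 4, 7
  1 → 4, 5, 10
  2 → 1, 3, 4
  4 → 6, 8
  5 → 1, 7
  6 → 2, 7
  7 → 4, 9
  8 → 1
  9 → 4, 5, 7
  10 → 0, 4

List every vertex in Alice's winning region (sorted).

2, 3, 6

A0 = {3}
A1: add {2} — 2 (Alice) has 2→3.
A2: add {6} — 6 (Alice) has 6→2.
A3 = A2; e.g. 0 (Alice) has no edge into A2. Fixed point.
Alice's winning region = {2, 3, 6}.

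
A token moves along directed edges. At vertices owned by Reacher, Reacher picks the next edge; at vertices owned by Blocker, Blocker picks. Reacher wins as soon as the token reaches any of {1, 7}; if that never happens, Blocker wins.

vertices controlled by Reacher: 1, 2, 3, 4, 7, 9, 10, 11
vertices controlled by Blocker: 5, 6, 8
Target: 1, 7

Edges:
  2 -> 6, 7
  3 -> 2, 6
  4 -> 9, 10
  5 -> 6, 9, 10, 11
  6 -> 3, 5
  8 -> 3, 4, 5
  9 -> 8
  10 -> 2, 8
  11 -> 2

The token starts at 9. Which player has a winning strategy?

Blocker

A0 = {1, 7}
A1: add {2} — 2 (Reacher) has 2→7.
A2: add {3, 10, 11} — 3 (Reacher) has 3→2; 10 (Reacher) has 10→2; 11 (Reacher) has 11→2.
A3: add {4} — 4 (Reacher) has 4→10.
A4 = A3; e.g. 5 (Blocker) can still go to 6. Fixed point.
9 never enters the attractor, so Blocker can avoid the target forever.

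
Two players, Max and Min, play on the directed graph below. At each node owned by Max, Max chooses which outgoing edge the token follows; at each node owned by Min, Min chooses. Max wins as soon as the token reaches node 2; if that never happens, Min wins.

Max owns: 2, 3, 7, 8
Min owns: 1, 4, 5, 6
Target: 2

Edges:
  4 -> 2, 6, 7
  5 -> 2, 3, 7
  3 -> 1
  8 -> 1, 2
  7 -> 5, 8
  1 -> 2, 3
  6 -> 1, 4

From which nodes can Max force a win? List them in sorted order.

A0 = {2}
A1: add {8} — 8 (Max) has 8→2.
A2: add {7} — 7 (Max) has 7→8.
A3 = A2; e.g. 1 (Min) can still go to 3. Fixed point.
Max's winning region = {2, 7, 8}.

2, 7, 8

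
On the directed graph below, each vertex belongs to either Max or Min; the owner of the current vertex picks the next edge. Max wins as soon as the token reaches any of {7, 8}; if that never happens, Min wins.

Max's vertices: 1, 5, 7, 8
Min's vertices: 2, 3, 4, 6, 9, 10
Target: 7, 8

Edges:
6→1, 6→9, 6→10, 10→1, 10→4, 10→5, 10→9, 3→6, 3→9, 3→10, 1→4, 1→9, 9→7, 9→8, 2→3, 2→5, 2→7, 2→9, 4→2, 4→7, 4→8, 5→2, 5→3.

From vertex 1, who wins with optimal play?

Max

A0 = {7, 8}
A1: add {9} — 9 (Min): all of {7, 8} already in.
A2: add {1} — 1 (Max) has 1→9.
A3 = A2; e.g. 2 (Min) can still go to 3. Fixed point.
1 ∈ A2, so Max can force the target.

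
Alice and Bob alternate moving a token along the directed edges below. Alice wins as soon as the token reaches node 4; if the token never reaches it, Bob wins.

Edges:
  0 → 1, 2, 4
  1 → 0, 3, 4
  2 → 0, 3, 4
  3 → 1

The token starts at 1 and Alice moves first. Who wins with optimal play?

Alice

Track states (vertex, player-to-move).
A0 = {(4,Alice), (4,Bob)}
A1: add {(0,Alice), (1,Alice), (2,Alice)}.
(1,Alice) ∈ A1 ⇒ Alice forces the target.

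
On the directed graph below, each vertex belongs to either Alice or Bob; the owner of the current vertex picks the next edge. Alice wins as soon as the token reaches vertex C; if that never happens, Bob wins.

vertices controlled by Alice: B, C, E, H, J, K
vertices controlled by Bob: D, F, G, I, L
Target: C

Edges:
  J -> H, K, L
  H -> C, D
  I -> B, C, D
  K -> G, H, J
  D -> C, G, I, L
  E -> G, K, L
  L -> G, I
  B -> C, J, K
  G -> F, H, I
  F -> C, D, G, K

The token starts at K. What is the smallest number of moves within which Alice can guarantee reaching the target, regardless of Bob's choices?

2

A0 = {C}
A1: add {B, H} — B (Alice) has B→C; H (Alice) has H→C.
A2: add {J, K} — J (Alice) has J→H; K (Alice) has K→H.
K enters the attractor at level 2, so Alice can force the target in 2 moves from there.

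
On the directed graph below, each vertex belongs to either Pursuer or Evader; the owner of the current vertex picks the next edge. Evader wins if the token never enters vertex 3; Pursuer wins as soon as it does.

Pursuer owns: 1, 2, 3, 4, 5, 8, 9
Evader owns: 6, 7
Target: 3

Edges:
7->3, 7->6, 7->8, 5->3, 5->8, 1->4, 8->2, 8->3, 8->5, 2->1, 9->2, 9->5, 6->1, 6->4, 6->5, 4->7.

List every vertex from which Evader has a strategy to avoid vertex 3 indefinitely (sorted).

A0 = {3}
A1: add {5, 8} — 5 (Pursuer) has 5→3; 8 (Pursuer) has 8→3.
A2: add {9} — 9 (Pursuer) has 9→5.
A3 = A2; e.g. 1 (Pursuer) has no edge into A2. Fixed point.
Pursuer's attractor = {3, 5, 8, 9}; Evader avoids the target exactly from the complement.

1, 2, 4, 6, 7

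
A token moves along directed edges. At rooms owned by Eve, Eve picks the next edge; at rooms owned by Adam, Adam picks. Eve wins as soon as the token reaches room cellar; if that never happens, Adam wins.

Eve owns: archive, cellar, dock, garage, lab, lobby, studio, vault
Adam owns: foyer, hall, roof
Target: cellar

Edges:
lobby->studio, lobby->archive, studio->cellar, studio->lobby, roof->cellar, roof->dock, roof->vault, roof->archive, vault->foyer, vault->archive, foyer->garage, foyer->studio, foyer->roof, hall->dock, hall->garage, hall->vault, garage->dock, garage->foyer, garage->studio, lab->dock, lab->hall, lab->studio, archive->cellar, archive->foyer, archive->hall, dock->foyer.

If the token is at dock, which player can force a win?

Adam

A0 = {cellar}
A1: add {archive, studio} — studio (Eve) has studio→cellar; archive (Eve) has archive→cellar.
A2: add {garage, lab, lobby, vault} — lab (Eve) has lab→studio; lobby (Eve) has lobby→studio; garage (Eve) has garage→studio; vault (Eve) has vault→archive.
A3 = A2; e.g. dock (Eve) has no edge into A2. Fixed point.
dock never enters the attractor, so Adam can avoid the target forever.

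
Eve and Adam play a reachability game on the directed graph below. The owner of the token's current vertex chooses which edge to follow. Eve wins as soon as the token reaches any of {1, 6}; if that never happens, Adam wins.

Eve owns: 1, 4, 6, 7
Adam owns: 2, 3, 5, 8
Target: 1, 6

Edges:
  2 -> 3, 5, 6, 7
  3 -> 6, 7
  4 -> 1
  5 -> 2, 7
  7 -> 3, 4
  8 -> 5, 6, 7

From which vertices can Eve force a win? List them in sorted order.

1, 3, 4, 6, 7

A0 = {1, 6}
A1: add {4} — 4 (Eve) has 4→1.
A2: add {7} — 7 (Eve) has 7→4.
A3: add {3} — 3 (Adam): all of {6, 7} already in.
A4 = A3; e.g. 2 (Adam) can still go to 5. Fixed point.
Eve's winning region = {1, 3, 4, 6, 7}.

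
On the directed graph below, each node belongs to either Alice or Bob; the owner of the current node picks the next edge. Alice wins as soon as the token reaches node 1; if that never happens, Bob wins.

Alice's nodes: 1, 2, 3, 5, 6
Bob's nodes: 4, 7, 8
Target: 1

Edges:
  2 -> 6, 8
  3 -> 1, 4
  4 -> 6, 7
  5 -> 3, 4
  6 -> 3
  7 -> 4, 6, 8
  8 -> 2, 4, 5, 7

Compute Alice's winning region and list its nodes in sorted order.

1, 2, 3, 5, 6

A0 = {1}
A1: add {3} — 3 (Alice) has 3→1.
A2: add {5, 6} — 5 (Alice) has 5→3; 6 (Alice) has 6→3.
A3: add {2} — 2 (Alice) has 2→6.
A4 = A3; e.g. 4 (Bob) can still go to 7. Fixed point.
Alice's winning region = {1, 2, 3, 5, 6}.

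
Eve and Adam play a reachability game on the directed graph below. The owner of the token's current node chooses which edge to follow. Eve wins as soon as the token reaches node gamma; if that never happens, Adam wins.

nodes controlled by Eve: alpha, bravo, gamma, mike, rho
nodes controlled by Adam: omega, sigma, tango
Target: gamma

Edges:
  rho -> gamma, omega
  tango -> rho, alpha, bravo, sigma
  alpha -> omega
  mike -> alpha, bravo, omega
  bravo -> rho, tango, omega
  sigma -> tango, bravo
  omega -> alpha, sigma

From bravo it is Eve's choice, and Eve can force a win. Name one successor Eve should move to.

rho

A0 = {gamma}
A1: add {rho} — rho (Eve) has rho→gamma.
A2: add {bravo} — bravo (Eve) has bravo→rho.
A3: add {mike} — mike (Eve) has mike→bravo.
A4 = A3; e.g. tango (Adam) can still go to alpha. Fixed point.
From bravo, successor rho is in the attractor (rank 1); the other successors omega, tango are not.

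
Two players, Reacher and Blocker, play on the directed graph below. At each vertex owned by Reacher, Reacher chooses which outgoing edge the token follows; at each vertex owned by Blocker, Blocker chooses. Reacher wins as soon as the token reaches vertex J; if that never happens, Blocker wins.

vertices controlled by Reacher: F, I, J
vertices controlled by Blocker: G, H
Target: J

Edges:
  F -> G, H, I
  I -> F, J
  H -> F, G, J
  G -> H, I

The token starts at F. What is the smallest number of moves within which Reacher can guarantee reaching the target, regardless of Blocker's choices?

A0 = {J}
A1: add {I} — I (Reacher) has I→J.
A2: add {F} — F (Reacher) has F→I.
A3 = A2; e.g. G (Blocker) can still go to H. Fixed point.
F enters the attractor at level 2, so Reacher can force the target in 2 moves from there.

2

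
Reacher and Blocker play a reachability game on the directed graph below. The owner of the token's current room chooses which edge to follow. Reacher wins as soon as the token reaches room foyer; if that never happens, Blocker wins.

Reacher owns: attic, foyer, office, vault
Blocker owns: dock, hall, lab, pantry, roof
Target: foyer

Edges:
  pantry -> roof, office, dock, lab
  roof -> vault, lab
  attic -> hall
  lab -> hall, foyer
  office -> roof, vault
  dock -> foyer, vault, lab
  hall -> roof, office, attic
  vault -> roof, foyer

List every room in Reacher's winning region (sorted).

A0 = {foyer}
A1: add {vault} — vault (Reacher) has vault→foyer.
A2: add {office} — office (Reacher) has office→vault.
A3 = A2; e.g. roof (Blocker) can still go to lab. Fixed point.
Reacher's winning region = {foyer, office, vault}.

foyer, office, vault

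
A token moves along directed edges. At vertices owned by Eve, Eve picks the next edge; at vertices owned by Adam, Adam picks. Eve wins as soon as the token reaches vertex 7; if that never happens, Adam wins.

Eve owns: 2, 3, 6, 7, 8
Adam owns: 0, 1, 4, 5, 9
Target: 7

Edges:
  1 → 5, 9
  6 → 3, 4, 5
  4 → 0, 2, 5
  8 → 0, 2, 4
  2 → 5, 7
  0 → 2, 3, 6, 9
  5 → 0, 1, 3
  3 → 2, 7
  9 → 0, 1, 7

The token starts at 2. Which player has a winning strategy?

A0 = {7}
A1: add {2, 3} — 2 (Eve) has 2→7; 3 (Eve) has 3→7.
2 ∈ A1, so Eve can force the target.

Eve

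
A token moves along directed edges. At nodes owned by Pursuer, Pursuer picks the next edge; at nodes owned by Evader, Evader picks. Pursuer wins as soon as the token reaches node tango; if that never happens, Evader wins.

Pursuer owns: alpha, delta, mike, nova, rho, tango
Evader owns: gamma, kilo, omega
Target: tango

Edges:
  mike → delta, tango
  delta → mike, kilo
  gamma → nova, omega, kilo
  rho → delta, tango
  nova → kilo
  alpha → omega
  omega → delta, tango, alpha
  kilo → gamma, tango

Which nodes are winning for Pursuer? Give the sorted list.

A0 = {tango}
A1: add {mike, rho} — mike (Pursuer) has mike→tango; rho (Pursuer) has rho→tango.
A2: add {delta} — delta (Pursuer) has delta→mike.
A3 = A2; e.g. gamma (Evader) can still go to nova. Fixed point.
Pursuer's winning region = {delta, mike, rho, tango}.

delta, mike, rho, tango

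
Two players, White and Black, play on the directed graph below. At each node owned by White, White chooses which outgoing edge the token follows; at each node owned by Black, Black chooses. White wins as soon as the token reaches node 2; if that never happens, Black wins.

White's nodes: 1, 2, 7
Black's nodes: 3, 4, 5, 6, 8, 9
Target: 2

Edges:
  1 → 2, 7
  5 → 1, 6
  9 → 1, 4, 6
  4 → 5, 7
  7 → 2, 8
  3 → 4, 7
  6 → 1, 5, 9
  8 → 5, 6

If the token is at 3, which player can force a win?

Black

A0 = {2}
A1: add {1, 7} — 1 (White) has 1→2; 7 (White) has 7→2.
A2 = A1; e.g. 3 (Black) can still go to 4. Fixed point.
3 never enters the attractor, so Black can avoid the target forever.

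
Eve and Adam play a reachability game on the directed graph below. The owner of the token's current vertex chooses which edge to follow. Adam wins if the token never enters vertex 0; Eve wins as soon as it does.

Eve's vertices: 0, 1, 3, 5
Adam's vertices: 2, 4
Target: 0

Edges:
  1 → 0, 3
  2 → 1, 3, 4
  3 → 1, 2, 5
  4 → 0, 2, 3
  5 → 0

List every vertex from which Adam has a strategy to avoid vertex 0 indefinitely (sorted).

A0 = {0}
A1: add {1, 5} — 1 (Eve) has 1→0; 5 (Eve) has 5→0.
A2: add {3} — 3 (Eve) has 3→1.
A3 = A2; e.g. 2 (Adam) can still go to 4. Fixed point.
Eve's attractor = {0, 1, 3, 5}; Adam avoids the target exactly from the complement.

2, 4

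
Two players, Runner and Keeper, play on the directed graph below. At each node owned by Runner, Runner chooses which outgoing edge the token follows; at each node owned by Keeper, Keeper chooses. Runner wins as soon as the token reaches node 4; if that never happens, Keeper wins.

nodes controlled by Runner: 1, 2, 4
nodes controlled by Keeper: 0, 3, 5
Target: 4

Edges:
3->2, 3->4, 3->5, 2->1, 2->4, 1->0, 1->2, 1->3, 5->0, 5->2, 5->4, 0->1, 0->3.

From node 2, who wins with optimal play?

Runner

A0 = {4}
A1: add {2} — 2 (Runner) has 2→4.
2 ∈ A1, so Runner can force the target.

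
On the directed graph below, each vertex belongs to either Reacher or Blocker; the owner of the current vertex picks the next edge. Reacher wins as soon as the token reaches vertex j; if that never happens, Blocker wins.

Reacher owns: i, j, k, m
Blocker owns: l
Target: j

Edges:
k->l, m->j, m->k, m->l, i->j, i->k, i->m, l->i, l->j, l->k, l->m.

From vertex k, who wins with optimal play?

Blocker

A0 = {j}
A1: add {i, m} — i (Reacher) has i→j; m (Reacher) has m→j.
A2 = A1; e.g. k (Reacher) has no edge into A1. Fixed point.
k never enters the attractor, so Blocker can avoid the target forever.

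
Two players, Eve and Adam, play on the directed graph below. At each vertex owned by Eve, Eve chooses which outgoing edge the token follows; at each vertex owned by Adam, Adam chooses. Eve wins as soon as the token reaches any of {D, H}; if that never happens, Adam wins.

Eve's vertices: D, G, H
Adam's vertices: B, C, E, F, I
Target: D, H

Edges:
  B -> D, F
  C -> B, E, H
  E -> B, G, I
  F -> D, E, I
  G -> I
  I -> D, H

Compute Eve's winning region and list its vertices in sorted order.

A0 = {D, H}
A1: add {I} — I (Adam): all of {D, H} already in.
A2: add {G} — G (Eve) has G→I.
A3 = A2; e.g. B (Adam) can still go to F. Fixed point.
Eve's winning region = {D, G, H, I}.

D, G, H, I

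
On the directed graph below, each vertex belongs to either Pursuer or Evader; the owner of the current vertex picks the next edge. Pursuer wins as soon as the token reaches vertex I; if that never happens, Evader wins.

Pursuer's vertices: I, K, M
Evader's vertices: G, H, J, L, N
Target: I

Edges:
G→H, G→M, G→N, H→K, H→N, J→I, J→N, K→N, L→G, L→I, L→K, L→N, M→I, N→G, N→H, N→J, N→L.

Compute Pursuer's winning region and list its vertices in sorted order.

A0 = {I}
A1: add {M} — M (Pursuer) has M→I.
A2 = A1; e.g. G (Evader) can still go to H. Fixed point.
Pursuer's winning region = {I, M}.

I, M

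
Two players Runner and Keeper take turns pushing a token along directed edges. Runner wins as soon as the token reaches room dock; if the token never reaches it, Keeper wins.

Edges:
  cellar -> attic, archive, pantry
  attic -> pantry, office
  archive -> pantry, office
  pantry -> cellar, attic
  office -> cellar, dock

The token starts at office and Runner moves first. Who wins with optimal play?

Runner

Track states (vertex, player-to-move).
A0 = {(dock,Runner), (dock,Keeper)}
A1: add {(office,Runner)}.
(office,Runner) ∈ A1 ⇒ Runner forces the target.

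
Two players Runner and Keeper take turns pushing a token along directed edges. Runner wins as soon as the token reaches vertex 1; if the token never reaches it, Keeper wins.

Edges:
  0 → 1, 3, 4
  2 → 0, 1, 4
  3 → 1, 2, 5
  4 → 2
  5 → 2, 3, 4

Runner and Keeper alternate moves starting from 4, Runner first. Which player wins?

Track states (vertex, player-to-move).
A0 = {(1,Runner), (1,Keeper)}
A1: add {(0,Runner), (2,Runner), (3,Runner)}.
A2: add {(4,Keeper)}.
A3: add {(5,Runner)}.
A4: add {(3,Keeper)}.
A5 = A4; e.g. (0,Keeper) stays out. (4,Runner) never enters ⇒ Keeper avoids the target.

Keeper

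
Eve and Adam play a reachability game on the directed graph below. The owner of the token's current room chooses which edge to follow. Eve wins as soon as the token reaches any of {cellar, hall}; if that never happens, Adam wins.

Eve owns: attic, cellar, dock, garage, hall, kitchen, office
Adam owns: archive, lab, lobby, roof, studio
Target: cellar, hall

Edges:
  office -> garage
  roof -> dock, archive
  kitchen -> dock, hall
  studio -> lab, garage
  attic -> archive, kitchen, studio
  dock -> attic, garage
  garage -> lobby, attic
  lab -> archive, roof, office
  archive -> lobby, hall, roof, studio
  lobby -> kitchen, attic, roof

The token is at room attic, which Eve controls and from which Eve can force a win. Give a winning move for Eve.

A0 = {cellar, hall}
A1: add {kitchen} — kitchen (Eve) has kitchen→hall.
A2: add {attic} — attic (Eve) has attic→kitchen.
A3: add {dock, garage} — dock (Eve) has dock→attic; garage (Eve) has garage→attic.
A4: add {office} — office (Eve) has office→garage.
A5 = A4; e.g. lobby (Adam) can still go to roof. Fixed point.
From attic, successor kitchen is in the attractor (rank 1); the other successors archive, studio are not.

kitchen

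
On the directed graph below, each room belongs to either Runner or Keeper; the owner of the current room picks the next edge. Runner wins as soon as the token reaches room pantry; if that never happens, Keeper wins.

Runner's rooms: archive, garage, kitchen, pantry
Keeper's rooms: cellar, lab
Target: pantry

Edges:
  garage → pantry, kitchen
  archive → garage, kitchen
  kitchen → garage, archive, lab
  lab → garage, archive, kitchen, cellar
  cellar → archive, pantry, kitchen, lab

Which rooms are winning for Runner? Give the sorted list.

A0 = {pantry}
A1: add {garage} — garage (Runner) has garage→pantry.
A2: add {archive, kitchen} — archive (Runner) has archive→garage; kitchen (Runner) has kitchen→garage.
A3 = A2; e.g. lab (Keeper) can still go to cellar. Fixed point.
Runner's winning region = {archive, garage, kitchen, pantry}.

archive, garage, kitchen, pantry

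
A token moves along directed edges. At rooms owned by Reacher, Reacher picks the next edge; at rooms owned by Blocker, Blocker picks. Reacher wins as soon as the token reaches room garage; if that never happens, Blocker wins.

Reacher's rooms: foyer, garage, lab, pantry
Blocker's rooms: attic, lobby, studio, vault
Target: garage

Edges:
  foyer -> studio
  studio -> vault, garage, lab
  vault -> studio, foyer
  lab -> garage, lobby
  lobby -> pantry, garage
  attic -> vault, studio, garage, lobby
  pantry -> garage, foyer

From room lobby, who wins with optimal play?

Reacher

A0 = {garage}
A1: add {lab, pantry} — pantry (Reacher) has pantry→garage; lab (Reacher) has lab→garage.
A2: add {lobby} — lobby (Blocker): all of {pantry, garage} already in.
A3 = A2; e.g. vault (Blocker) can still go to studio. Fixed point.
lobby ∈ A2, so Reacher can force the target.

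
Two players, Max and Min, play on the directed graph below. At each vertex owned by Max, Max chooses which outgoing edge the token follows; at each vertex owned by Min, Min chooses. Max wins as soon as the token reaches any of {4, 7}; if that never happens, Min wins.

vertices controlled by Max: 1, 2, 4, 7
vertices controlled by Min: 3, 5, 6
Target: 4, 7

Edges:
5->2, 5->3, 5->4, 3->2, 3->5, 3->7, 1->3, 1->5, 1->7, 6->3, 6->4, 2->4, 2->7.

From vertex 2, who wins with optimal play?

Max

A0 = {4, 7}
A1: add {1, 2} — 1 (Max) has 1→7; 2 (Max) has 2→4.
A2 = A1; e.g. 3 (Min) can still go to 5. Fixed point.
2 ∈ A1, so Max can force the target.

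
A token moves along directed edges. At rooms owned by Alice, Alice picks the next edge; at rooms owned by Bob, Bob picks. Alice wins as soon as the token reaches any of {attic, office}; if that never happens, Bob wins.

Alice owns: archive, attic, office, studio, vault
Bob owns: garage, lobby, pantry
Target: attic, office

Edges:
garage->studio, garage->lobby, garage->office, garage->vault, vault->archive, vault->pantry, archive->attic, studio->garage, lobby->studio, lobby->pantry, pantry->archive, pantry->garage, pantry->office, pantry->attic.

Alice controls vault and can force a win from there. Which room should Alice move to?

archive

A0 = {attic, office}
A1: add {archive} — archive (Alice) has archive→attic.
A2: add {vault} — vault (Alice) has vault→archive.
A3 = A2; e.g. studio (Alice) has no edge into A2. Fixed point.
From vault, successor archive is in the attractor (rank 1); the other successor pantry is not.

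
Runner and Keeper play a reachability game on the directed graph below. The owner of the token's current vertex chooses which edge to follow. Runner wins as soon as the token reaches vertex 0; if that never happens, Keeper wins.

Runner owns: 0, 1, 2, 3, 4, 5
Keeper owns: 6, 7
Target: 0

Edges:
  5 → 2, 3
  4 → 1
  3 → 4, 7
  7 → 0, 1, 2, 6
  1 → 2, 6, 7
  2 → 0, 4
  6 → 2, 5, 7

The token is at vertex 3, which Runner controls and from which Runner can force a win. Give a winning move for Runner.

4

A0 = {0}
A1: add {2} — 2 (Runner) has 2→0.
A2: add {1, 5} — 1 (Runner) has 1→2; 5 (Runner) has 5→2.
A3: add {4} — 4 (Runner) has 4→1.
A4: add {3} — 3 (Runner) has 3→4.
A5 = A4; e.g. 6 (Keeper) can still go to 7. Fixed point.
From 3, successor 4 is in the attractor (rank 3); the other successor 7 is not.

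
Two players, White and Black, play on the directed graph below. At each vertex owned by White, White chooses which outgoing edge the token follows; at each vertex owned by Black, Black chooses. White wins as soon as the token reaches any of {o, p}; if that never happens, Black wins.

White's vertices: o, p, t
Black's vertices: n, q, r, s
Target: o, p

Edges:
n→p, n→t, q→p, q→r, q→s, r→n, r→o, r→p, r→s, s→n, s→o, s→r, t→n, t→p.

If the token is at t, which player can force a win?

White

A0 = {o, p}
A1: add {t} — t (White) has t→p.
t ∈ A1, so White can force the target.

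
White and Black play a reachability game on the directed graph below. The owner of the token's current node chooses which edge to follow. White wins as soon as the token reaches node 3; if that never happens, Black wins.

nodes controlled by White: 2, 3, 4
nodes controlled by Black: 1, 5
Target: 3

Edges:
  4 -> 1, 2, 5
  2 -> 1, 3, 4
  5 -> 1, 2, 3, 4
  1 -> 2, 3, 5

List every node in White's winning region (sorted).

A0 = {3}
A1: add {2} — 2 (White) has 2→3.
A2: add {4} — 4 (White) has 4→2.
A3 = A2; e.g. 1 (Black) can still go to 5. Fixed point.
White's winning region = {2, 3, 4}.

2, 3, 4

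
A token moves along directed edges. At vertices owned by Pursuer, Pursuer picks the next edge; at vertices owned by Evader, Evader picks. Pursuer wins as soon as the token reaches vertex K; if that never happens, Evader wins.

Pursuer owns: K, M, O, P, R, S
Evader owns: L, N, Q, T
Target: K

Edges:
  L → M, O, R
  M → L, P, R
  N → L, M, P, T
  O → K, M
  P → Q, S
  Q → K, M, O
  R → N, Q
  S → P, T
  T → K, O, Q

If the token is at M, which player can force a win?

Evader

A0 = {K}
A1: add {O} — O (Pursuer) has O→K.
A2 = A1; e.g. L (Evader) can still go to M. Fixed point.
M never enters the attractor, so Evader can avoid the target forever.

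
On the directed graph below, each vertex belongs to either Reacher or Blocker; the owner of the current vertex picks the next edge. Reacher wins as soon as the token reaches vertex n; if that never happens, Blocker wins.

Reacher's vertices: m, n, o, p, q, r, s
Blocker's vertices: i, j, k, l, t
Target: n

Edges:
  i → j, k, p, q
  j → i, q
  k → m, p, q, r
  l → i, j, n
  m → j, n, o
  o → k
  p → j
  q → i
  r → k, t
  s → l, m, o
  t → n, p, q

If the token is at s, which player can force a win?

Reacher

A0 = {n}
A1: add {m} — m (Reacher) has m→n.
A2: add {s} — s (Reacher) has s→m.
A3 = A2; e.g. i (Blocker) can still go to j. Fixed point.
s ∈ A2, so Reacher can force the target.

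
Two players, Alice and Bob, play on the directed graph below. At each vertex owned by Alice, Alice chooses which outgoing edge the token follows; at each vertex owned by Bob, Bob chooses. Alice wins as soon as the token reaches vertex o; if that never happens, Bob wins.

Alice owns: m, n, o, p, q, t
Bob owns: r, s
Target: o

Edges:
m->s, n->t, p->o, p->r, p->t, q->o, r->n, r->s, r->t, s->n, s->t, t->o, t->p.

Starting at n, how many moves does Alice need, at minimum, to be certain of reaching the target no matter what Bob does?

2

A0 = {o}
A1: add {p, q, t} — p (Alice) has p→o; q (Alice) has q→o; t (Alice) has t→o.
A2: add {n} — n (Alice) has n→t.
n enters the attractor at level 2, so Alice can force the target in 2 moves from there.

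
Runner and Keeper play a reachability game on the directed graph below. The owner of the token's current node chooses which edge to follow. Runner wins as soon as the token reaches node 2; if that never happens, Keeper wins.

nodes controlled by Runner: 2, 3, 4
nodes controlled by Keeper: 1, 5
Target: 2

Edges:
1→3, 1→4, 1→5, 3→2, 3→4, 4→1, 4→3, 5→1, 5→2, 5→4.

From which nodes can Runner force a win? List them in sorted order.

A0 = {2}
A1: add {3} — 3 (Runner) has 3→2.
A2: add {4} — 4 (Runner) has 4→3.
A3 = A2; e.g. 1 (Keeper) can still go to 5. Fixed point.
Runner's winning region = {2, 3, 4}.

2, 3, 4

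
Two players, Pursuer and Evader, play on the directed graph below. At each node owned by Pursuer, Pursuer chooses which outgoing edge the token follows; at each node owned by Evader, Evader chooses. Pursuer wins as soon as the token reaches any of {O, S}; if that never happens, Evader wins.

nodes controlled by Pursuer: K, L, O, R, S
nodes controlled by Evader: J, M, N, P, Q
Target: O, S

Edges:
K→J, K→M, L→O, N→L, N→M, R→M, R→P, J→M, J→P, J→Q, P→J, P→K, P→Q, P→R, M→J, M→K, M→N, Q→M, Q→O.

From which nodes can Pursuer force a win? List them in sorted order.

A0 = {O, S}
A1: add {L} — L (Pursuer) has L→O.
A2 = A1; e.g. J (Evader) can still go to M. Fixed point.
Pursuer's winning region = {L, O, S}.

L, O, S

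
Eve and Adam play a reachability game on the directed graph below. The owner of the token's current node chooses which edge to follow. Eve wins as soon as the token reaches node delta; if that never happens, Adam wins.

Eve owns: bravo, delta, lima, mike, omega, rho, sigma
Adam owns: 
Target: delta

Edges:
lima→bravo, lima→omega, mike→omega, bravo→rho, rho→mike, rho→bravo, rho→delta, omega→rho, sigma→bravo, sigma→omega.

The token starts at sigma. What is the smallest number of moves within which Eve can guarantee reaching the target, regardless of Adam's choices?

A0 = {delta}
A1: add {rho} — rho (Eve) has rho→delta.
A2: add {bravo, omega} — bravo (Eve) has bravo→rho; omega (Eve) has omega→rho.
A3: add {lima, mike, sigma} — lima (Eve) has lima→bravo; mike (Eve) has mike→omega; sigma (Eve) has sigma→bravo.
A3 = all vertices. Fixed point.
sigma enters the attractor at level 3, so Eve can force the target in 3 moves from there.

3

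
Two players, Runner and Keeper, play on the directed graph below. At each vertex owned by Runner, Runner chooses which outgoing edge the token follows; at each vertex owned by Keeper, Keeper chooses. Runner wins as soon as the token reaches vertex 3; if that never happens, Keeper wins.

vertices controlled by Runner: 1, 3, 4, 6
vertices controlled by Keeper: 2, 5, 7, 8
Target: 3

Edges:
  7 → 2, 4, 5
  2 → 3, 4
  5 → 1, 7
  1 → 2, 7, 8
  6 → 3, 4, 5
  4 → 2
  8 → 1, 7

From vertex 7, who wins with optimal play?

Keeper

A0 = {3}
A1: add {6} — 6 (Runner) has 6→3.
A2 = A1; e.g. 1 (Runner) has no edge into A1. Fixed point.
7 never enters the attractor, so Keeper can avoid the target forever.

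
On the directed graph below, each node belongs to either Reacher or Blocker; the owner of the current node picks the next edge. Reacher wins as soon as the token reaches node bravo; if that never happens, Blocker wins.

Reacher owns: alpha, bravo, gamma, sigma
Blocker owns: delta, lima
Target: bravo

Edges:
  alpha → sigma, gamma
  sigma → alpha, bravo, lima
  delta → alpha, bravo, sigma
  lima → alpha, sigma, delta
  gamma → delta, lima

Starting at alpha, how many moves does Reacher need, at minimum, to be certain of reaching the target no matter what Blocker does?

2

A0 = {bravo}
A1: add {sigma} — sigma (Reacher) has sigma→bravo.
A2: add {alpha} — alpha (Reacher) has alpha→sigma.
alpha enters the attractor at level 2, so Reacher can force the target in 2 moves from there.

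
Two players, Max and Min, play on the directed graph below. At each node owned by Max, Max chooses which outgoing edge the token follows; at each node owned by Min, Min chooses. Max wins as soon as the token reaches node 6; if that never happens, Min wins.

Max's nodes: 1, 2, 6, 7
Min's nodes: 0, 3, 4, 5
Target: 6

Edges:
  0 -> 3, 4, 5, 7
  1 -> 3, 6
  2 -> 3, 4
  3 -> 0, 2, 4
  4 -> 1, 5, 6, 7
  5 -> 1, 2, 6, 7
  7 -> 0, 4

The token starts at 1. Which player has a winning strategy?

Max

A0 = {6}
A1: add {1} — 1 (Max) has 1→6.
A2 = A1; e.g. 0 (Min) can still go to 3. Fixed point.
1 ∈ A1, so Max can force the target.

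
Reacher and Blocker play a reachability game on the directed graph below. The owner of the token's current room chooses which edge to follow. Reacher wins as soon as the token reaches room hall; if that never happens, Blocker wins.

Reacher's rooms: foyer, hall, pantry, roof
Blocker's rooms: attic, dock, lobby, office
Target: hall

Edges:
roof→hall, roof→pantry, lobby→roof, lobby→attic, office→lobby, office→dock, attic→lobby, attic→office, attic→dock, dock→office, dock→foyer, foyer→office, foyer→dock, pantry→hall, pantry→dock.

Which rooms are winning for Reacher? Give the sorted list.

hall, pantry, roof

A0 = {hall}
A1: add {pantry, roof} — roof (Reacher) has roof→hall; pantry (Reacher) has pantry→hall.
A2 = A1; e.g. lobby (Blocker) can still go to attic. Fixed point.
Reacher's winning region = {hall, pantry, roof}.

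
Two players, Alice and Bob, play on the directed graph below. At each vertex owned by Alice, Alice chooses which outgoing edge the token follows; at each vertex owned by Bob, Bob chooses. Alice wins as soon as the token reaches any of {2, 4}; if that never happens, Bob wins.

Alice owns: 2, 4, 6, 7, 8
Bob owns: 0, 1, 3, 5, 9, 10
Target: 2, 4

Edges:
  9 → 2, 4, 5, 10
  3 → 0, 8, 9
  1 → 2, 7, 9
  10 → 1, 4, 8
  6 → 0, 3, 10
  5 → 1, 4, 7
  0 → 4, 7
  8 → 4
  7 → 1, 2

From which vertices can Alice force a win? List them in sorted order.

A0 = {2, 4}
A1: add {7, 8} — 7 (Alice) has 7→2; 8 (Alice) has 8→4.
A2: add {0} — 0 (Bob): all of {4, 7} already in.
A3: add {6} — 6 (Alice) has 6→0.
A4 = A3; e.g. 1 (Bob) can still go to 9. Fixed point.
Alice's winning region = {0, 2, 4, 6, 7, 8}.

0, 2, 4, 6, 7, 8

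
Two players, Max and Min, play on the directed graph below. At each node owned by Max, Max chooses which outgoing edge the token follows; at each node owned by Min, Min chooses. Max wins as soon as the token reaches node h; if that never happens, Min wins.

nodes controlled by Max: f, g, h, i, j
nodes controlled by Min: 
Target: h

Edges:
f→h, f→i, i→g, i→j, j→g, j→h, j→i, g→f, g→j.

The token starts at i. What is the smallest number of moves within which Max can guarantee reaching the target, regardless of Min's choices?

A0 = {h}
A1: add {f, j} — f (Max) has f→h; j (Max) has j→h.
A2: add {g, i} — g (Max) has g→f; i (Max) has i→j.
A2 = all vertices. Fixed point.
i enters the attractor at level 2, so Max can force the target in 2 moves from there.

2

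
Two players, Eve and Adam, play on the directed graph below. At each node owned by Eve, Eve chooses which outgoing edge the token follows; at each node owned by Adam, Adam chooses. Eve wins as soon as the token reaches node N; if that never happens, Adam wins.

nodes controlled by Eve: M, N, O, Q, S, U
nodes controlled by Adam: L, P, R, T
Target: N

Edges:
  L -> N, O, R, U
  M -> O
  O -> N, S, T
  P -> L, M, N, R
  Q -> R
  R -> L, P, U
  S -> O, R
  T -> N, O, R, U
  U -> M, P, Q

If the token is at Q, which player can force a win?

Adam

A0 = {N}
A1: add {O} — O (Eve) has O→N.
A2: add {M, S} — M (Eve) has M→O; S (Eve) has S→O.
A3: add {U} — U (Eve) has U→M.
A4 = A3; e.g. L (Adam) can still go to R. Fixed point.
Q never enters the attractor, so Adam can avoid the target forever.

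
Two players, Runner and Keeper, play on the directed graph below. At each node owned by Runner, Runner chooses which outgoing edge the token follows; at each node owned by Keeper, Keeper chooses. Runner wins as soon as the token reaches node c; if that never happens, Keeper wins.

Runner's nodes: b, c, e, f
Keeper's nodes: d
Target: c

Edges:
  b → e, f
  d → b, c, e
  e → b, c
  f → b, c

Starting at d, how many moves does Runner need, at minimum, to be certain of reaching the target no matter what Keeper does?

A0 = {c}
A1: add {e, f} — e (Runner) has e→c; f (Runner) has f→c.
A2: add {b} — b (Runner) has b→e.
A3: add {d} — d (Keeper): all of {b, c, e} already in.
A3 = all vertices. Fixed point.
d enters the attractor at level 3, so Runner can force the target in 3 moves from there.

3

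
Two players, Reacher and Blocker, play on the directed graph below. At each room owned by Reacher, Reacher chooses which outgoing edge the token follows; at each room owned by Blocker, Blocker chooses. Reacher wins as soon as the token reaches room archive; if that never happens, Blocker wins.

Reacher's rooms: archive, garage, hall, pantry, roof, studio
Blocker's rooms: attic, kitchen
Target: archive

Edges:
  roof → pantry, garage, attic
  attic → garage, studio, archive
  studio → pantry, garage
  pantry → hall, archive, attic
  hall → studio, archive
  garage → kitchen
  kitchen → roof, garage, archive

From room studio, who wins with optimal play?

A0 = {archive}
A1: add {hall, pantry} — pantry (Reacher) has pantry→archive; hall (Reacher) has hall→archive.
A2: add {roof, studio} — roof (Reacher) has roof→pantry; studio (Reacher) has studio→pantry.
A3 = A2; e.g. garage (Reacher) has no edge into A2. Fixed point.
studio ∈ A2, so Reacher can force the target.

Reacher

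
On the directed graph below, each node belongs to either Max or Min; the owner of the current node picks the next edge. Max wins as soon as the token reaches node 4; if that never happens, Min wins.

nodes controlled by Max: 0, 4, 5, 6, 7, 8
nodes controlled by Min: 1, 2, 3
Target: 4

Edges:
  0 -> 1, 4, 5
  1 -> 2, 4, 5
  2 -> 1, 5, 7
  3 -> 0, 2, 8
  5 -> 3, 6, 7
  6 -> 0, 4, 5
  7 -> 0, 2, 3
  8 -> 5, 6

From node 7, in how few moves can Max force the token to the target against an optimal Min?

2

A0 = {4}
A1: add {0, 6} — 0 (Max) has 0→4; 6 (Max) has 6→4.
A2: add {5, 7, 8} — 5 (Max) has 5→6; 7 (Max) has 7→0; 8 (Max) has 8→6.
A3 = A2; e.g. 1 (Min) can still go to 2. Fixed point.
7 enters the attractor at level 2, so Max can force the target in 2 moves from there.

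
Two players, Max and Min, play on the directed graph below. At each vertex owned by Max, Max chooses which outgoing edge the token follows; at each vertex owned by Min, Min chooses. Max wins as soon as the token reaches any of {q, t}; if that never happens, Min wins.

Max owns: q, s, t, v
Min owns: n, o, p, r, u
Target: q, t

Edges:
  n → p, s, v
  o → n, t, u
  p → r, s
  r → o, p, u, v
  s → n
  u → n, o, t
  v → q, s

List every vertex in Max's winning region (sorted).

A0 = {q, t}
A1: add {v} — v (Max) has v→q.
A2 = A1; e.g. n (Min) can still go to p. Fixed point.
Max's winning region = {q, t, v}.

q, t, v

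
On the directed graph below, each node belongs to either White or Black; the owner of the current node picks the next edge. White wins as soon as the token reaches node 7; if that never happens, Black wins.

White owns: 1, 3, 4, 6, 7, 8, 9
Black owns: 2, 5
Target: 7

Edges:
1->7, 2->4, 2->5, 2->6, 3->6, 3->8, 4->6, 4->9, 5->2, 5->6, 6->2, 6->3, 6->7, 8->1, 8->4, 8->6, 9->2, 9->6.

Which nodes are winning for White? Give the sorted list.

A0 = {7}
A1: add {1, 6} — 1 (White) has 1→7; 6 (White) has 6→7.
A2: add {3, 4, 8, 9} — 3 (White) has 3→6; 4 (White) has 4→6; 8 (White) has 8→1; 9 (White) has 9→6.
A3 = A2; e.g. 2 (Black) can still go to 5. Fixed point.
White's winning region = {1, 3, 4, 6, 7, 8, 9}.

1, 3, 4, 6, 7, 8, 9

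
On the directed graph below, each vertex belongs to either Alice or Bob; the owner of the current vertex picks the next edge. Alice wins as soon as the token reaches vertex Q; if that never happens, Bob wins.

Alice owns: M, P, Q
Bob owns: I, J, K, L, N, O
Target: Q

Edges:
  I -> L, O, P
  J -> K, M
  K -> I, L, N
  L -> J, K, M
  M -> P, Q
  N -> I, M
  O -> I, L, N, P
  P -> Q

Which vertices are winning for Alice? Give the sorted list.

M, P, Q

A0 = {Q}
A1: add {M, P} — M (Alice) has M→Q; P (Alice) has P→Q.
A2 = A1; e.g. I (Bob) can still go to L. Fixed point.
Alice's winning region = {M, P, Q}.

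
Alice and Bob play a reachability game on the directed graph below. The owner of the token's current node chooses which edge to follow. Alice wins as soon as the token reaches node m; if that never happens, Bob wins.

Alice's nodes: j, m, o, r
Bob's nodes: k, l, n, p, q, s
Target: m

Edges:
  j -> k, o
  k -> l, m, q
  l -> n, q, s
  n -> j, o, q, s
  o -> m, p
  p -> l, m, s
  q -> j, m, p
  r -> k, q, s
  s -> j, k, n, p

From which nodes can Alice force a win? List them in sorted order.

A0 = {m}
A1: add {o} — o (Alice) has o→m.
A2: add {j} — j (Alice) has j→o.
A3 = A2; e.g. k (Bob) can still go to l. Fixed point.
Alice's winning region = {j, m, o}.

j, m, o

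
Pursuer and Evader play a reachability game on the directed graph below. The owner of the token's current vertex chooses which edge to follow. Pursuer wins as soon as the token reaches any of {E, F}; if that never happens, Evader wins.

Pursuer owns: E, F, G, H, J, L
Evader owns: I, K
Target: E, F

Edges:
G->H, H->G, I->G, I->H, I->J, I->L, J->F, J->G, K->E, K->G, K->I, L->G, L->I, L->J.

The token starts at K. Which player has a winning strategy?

Evader

A0 = {E, F}
A1: add {J} — J (Pursuer) has J→F.
A2: add {L} — L (Pursuer) has L→J.
A3 = A2; e.g. G (Pursuer) has no edge into A2. Fixed point.
K never enters the attractor, so Evader can avoid the target forever.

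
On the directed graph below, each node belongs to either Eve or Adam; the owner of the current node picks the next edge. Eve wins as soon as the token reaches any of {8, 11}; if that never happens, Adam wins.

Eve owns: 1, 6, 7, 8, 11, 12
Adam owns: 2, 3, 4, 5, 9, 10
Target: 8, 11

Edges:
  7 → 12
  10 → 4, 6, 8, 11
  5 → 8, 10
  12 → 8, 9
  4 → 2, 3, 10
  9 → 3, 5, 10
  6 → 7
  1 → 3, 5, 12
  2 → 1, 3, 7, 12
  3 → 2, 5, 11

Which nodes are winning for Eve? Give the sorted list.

A0 = {8, 11}
A1: add {12} — 12 (Eve) has 12→8.
A2: add {1, 7} — 1 (Eve) has 1→12; 7 (Eve) has 7→12.
A3: add {6} — 6 (Eve) has 6→7.
A4 = A3; e.g. 2 (Adam) can still go to 3. Fixed point.
Eve's winning region = {1, 6, 7, 8, 11, 12}.

1, 6, 7, 8, 11, 12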